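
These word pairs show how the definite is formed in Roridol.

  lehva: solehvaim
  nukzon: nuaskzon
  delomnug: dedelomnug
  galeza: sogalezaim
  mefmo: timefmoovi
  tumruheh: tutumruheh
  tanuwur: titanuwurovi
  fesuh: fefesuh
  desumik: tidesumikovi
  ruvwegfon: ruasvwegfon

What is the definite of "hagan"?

"hagan" ends in -n. The stems ending in -n (ruvwegfon → ruasvwegfon, nukzon → nuaskzon) insert -as- after the first vowel.
So hagan → haasgan.

haasgan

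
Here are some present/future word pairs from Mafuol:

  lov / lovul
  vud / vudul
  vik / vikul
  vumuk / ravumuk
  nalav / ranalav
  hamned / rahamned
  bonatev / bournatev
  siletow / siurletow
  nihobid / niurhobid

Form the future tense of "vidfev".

vik and vumuk both end in -k yet inflect differently (vikul, ravumuk), so the final letter is not what conditions the rule; the number of vowels is.
"vidfev" has 2 vowels. The stems with 2 vowels (vumuk → ravumuk, nalav → ranalav, hamned → rahamned) add the prefix ra-.
The other patterns: stems with 1 vowel add -ul; stems with 3 vowels insert -ur- after the first vowel.
So vidfev → ravidfev.

ravidfev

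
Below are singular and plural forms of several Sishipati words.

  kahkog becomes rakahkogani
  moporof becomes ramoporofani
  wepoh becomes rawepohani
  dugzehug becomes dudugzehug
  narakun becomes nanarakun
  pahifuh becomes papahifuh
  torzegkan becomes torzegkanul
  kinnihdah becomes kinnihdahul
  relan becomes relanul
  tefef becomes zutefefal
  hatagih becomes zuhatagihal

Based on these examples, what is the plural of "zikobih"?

kahkog and dugzehug both end in -g yet inflect differently (rakahkogani, dudugzehug), so the final letter is not what conditions the rule; the last vowel is.
"zikobih" has last vowel 'i'. The one such stem in the data (hatagih → zuhatagihal) adds zu- … -al around the stem, so the same rule applies.
The other patterns: stems whose last vowel is 'o' add ra- … -ani around the stem; stems whose last vowel is 'u' repeat the first consonant+vowel as a prefix; stems whose last vowel is 'a' add -ul.
So zikobih → zuzikobihal.

zuzikobihal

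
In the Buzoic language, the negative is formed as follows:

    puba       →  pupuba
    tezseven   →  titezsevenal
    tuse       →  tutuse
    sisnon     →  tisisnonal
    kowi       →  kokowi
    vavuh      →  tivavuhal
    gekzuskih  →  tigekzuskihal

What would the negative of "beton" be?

tibetonal

"beton" ends in a consonant. The stems ending in a consonant (vavuh → tivavuhal, sisnon → tisisnonal, tezseven → titezsevenal) add ti- … -al around the stem.
The other pattern: stems ending in a vowel repeat the first consonant+vowel as a prefix.
So beton → tibetonal.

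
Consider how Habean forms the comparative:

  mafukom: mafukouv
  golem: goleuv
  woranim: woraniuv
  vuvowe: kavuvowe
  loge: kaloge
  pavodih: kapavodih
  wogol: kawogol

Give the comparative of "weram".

golem and vuvowe both have last vowel 'e' yet inflect differently (goleuv, kavuvowe), so the last vowel is not what conditions the rule; the final letter is.
"weram" ends in -m. The stems ending in -m (mafukom → mafukouv, golem → goleuv, woranim → woraniuv) drop the final letter and add -uv.
So weram → werauv.

werauv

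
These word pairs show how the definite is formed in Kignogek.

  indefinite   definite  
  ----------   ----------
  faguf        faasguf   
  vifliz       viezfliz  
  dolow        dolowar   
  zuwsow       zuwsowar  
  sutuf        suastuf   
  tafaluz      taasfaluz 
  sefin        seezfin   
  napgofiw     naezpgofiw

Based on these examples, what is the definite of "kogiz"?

koezgiz

zuwsow and napgofiw both end in -w yet inflect differently (zuwsowar, naezpgofiw), so the final letter is not what conditions the rule; the last vowel is.
"kogiz" has last vowel 'i'. The stems whose last vowel is 'i' (napgofiw → naezpgofiw, sefin → seezfin, vifliz → viezfliz) insert -ez- after the first vowel.
The other patterns: stems whose last vowel is 'o' add -ar; stems whose last vowel is 'u' insert -as- after the first vowel.
So kogiz → koezgiz.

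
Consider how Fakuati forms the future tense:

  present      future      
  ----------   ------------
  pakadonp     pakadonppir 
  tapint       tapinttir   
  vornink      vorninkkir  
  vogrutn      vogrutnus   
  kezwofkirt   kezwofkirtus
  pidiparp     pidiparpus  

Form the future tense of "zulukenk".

zulukenkkir

tapint and kezwofkirt both end in -t yet inflect differently (tapinttir, kezwofkirtus), so the final letter is not what conditions the rule; the second-to-last letter is.
"zulukenk" has second-to-last letter 'n'. The stems whose second-to-last letter is 'n' (pakadonp → pakadonppir, tapint → tapinttir, vornink → vorninkkir) double the final consonant and add -ir.
So zulukenk → zulukenkkir.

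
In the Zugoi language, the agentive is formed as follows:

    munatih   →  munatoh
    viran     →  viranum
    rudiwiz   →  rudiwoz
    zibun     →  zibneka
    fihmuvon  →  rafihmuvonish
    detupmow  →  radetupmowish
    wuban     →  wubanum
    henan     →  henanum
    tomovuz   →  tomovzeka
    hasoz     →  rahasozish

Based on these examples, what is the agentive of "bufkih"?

hasoz and tomovuz both end in -z yet inflect differently (rahasozish, tomovzeka), so the final letter is not what conditions the rule; the last vowel is.
"bufkih" has last vowel 'i'. The stems whose last vowel is 'i' (rudiwiz → rudiwoz, munatih → munatoh) change the last vowel to 'o'.
So bufkih → bufkoh.

bufkoh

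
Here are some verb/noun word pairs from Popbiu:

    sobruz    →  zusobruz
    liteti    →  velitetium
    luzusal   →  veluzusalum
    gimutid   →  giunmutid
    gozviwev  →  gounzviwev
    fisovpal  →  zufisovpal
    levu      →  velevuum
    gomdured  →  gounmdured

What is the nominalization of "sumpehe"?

luzusal and fisovpal both end in -l yet inflect differently (veluzusalum, zufisovpal), so the final letter is not what conditions the rule; the first letter is.
"sumpehe" begins with s-. The one such stem in the data (sobruz → zusobruz) adds the prefix zu-, so the same rule applies.
So sumpehe → zusumpehe.

zusumpehe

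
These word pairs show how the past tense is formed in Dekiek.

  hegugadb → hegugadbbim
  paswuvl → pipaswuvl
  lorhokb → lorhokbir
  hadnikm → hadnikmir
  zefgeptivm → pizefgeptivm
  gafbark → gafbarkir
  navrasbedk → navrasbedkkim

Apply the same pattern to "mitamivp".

navrasbedk and gafbark both end in -k yet inflect differently (navrasbedkkim, gafbarkir), so the final letter is not what conditions the rule; the second-to-last letter is.
"mitamivp" has second-to-last letter 'v'. The stems whose second-to-last letter is 'v' (zefgeptivm → pizefgeptivm, paswuvl → pipaswuvl) add the prefix pi-.
The other patterns: stems whose second-to-last letter is 'd' double the final consonant and add -im; stems whose second-to-last letter is 'k' or 'r' add -ir.
So mitamivp → pimitamivp.

pimitamivp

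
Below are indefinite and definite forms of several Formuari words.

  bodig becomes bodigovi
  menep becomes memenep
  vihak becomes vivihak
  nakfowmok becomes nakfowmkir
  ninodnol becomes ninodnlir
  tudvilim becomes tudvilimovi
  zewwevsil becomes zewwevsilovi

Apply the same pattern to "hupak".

huhupak

zewwevsil and ninodnol both end in -l yet inflect differently (zewwevsilovi, ninodnlir), so the final letter is not what conditions the rule; the last vowel is.
"hupak" has last vowel 'a'. The one such stem in the data (vihak → vivihak) repeats the first consonant+vowel as a prefix (as does menep), so the same rule applies.
So hupak → huhupak.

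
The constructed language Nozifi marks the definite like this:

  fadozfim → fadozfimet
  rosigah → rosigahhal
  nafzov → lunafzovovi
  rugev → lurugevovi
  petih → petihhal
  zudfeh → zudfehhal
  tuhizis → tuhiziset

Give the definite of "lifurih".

zudfeh and rugev both have last vowel 'e' yet inflect differently (zudfehhal, lurugevovi), so the last vowel is not what conditions the rule; the final letter is.
"lifurih" ends in -h. The stems ending in -h (rosigah → rosigahhal, zudfeh → zudfehhal, petih → petihhal) double the final consonant and add -al.
So lifurih → lifurihhal.

lifurihhal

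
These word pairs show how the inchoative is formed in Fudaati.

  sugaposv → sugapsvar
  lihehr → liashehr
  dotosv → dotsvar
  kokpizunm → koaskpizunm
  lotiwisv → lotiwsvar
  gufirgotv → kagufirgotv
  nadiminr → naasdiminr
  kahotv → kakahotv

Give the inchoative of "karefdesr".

gufirgotv and dotosv both end in -v yet inflect differently (kagufirgotv, dotsvar), so the final letter is not what conditions the rule; the second-to-last letter is.
"karefdesr" has second-to-last letter 's'. The stems whose second-to-last letter is 's' (dotosv → dotsvar, lotiwisv → lotiwsvar, sugaposv → sugapsvar) delete the last vowel and add -ar.
So karefdesr → karefdsrar.

karefdsrar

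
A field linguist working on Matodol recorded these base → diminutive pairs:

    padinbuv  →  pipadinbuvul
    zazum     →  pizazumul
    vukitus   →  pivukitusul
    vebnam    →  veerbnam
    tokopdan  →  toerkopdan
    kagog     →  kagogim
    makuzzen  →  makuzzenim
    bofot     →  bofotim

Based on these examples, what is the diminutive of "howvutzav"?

zazum and vebnam both end in -m yet inflect differently (pizazumul, veerbnam), so the final letter is not what conditions the rule; the last vowel is.
"howvutzav" has last vowel 'a'. The stems whose last vowel is 'a' (vebnam → veerbnam, tokopdan → toerkopdan) insert -er- after the first vowel.
The other patterns: stems whose last vowel is 'u' add pi- … -ul around the stem; stems whose last vowel is 'e' or 'o' add -im.
So howvutzav → hoerwvutzav.

hoerwvutzav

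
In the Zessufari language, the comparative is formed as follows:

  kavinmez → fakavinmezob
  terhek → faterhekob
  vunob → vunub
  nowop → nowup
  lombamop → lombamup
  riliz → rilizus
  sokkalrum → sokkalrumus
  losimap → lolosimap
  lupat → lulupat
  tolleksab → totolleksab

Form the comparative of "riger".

"riger" has last vowel 'e'. The stems whose last vowel is 'e' (kavinmez → fakavinmezob, terhek → faterhekob) add fa- … -ob around the stem.
So riger → farigerob.

farigerob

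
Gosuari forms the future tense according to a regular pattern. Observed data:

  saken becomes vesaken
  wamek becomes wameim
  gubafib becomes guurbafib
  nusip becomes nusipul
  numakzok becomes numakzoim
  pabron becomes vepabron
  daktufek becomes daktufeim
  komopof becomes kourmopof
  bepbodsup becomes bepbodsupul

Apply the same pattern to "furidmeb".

"furidmeb" ends in -b. The one such stem in the data (gubafib → guurbafib) inserts -ur- after the first vowel (as does komopof), so the same rule applies.
So furidmeb → fuurridmeb.

fuurridmeb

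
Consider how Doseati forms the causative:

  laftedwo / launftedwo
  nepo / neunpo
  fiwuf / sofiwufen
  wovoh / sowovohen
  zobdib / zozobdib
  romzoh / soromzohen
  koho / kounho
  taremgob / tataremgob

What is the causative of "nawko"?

naunwko

laftedwo and taremgob both have last vowel 'o' yet inflect differently (launftedwo, tataremgob), so the last vowel is not what conditions the rule; the final letter is.
"nawko" ends in -o. The stems ending in -o (laftedwo → launftedwo, koho → kounho, nepo → neunpo) insert -un- after the first vowel.
The other patterns: stems ending in -b repeat the first consonant+vowel as a prefix; stems ending in -f or -h add so- … -en around the stem.
So nawko → naunwko.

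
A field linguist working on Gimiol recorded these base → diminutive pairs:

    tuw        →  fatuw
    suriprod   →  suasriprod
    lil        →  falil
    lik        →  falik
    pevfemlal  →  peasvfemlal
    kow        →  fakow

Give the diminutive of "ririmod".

riasrimod

lil and pevfemlal both end in -l yet inflect differently (falil, peasvfemlal), so the final letter is not what conditions the rule; the number of vowels is.
"ririmod" has 3 vowels. The stems with 3 vowels (pevfemlal → peasvfemlal, suriprod → suasriprod) insert -as- after the first vowel.
The other pattern: stems with 1 vowel add the prefix fa-.
So ririmod → riasrimod.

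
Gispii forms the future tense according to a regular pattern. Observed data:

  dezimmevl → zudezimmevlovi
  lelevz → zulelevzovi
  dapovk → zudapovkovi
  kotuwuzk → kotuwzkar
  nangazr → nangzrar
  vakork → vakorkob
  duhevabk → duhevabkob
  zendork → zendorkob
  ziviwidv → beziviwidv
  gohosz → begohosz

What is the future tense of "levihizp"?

dapovk and kotuwuzk both end in -k yet inflect differently (zudapovkovi, kotuwzkar), so the final letter is not what conditions the rule; the second-to-last letter is.
"levihizp" has second-to-last letter 'z'. The stems whose second-to-last letter is 'z' (kotuwuzk → kotuwzkar, nangazr → nangzrar) delete the last vowel and add -ar.
The other patterns: stems whose second-to-last letter is 'v' add zu- … -ovi around the stem; stems whose second-to-last letter is 'b' or 'r' add -ob; stems whose second-to-last letter is 'd' or 's' add the prefix be-.
So levihizp → levihzpar.

levihzpar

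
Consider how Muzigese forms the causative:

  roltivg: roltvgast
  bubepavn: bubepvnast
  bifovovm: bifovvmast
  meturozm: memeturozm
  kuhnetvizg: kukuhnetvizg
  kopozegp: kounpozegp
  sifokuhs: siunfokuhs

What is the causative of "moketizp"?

momoketizp

bifovovm and meturozm both end in -m yet inflect differently (bifovvmast, memeturozm), so the final letter is not what conditions the rule; the second-to-last letter is.
"moketizp" has second-to-last letter 'z'. The stems whose second-to-last letter is 'z' (meturozm → memeturozm, kuhnetvizg → kukuhnetvizg) repeat the first consonant+vowel as a prefix.
The other patterns: stems whose second-to-last letter is 'v' delete the last vowel and add -ast; stems whose second-to-last letter is 'g' or 'h' insert -un- after the first vowel.
So moketizp → momoketizp.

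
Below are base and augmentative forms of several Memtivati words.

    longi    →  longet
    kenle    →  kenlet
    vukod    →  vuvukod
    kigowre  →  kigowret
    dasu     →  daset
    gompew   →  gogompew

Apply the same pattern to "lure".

kenle and gompew both have last vowel 'e' yet inflect differently (kenlet, gogompew), so the last vowel is not what conditions the rule; whether the stem ends in a vowel or a consonant is.
"lure" ends in a vowel. The stems ending in a vowel (kenle → kenlet, longi → longet, dasu → daset) drop the final letter and add -et.
The other pattern: stems ending in a consonant repeat the first consonant+vowel as a prefix.
So lure → luret.

luret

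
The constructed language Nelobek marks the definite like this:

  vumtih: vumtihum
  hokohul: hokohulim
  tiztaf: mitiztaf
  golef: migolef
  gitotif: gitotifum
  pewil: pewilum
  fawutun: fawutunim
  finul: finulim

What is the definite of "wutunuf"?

wutunufim

"wutunuf" has last vowel 'u'. The stems whose last vowel is 'u' (hokohul → hokohulim, finul → finulim, fawutun → fawutunim) add -im.
The other patterns: stems whose last vowel is 'i' add -um; stems whose last vowel is 'a' or 'e' add the prefix mi-.
So wutunuf → wutunufim.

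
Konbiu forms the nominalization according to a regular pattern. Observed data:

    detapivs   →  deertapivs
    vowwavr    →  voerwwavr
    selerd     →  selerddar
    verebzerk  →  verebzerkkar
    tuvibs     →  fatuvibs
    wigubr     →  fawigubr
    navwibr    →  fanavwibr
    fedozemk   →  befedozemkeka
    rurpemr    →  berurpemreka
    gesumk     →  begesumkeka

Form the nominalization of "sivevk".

siervevk

detapivs and tuvibs both end in -s yet inflect differently (deertapivs, fatuvibs), so the final letter is not what conditions the rule; the second-to-last letter is.
"sivevk" has second-to-last letter 'v'. The stems whose second-to-last letter is 'v' (detapivs → deertapivs, vowwavr → voerwwavr) insert -er- after the first vowel.
The other patterns: stems whose second-to-last letter is 'r' double the final consonant and add -ar; stems whose second-to-last letter is 'b' add the prefix fa-; stems whose second-to-last letter is 'm' add be- … -eka around the stem.
So sivevk → siervevk.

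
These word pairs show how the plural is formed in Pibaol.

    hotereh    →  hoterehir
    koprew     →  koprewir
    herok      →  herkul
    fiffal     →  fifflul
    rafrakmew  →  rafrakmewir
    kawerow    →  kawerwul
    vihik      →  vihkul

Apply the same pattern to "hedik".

koprew and kawerow both end in -w yet inflect differently (koprewir, kawerwul), so the final letter is not what conditions the rule; the last vowel is.
"hedik" has last vowel 'i'. The one such stem in the data (vihik → vihkul) deletes the last vowel and adds -ul (as do fiffal, herok), so the same rule applies.
The other pattern: stems whose last vowel is 'e' add -ir.
So hedik → hedkul.

hedkul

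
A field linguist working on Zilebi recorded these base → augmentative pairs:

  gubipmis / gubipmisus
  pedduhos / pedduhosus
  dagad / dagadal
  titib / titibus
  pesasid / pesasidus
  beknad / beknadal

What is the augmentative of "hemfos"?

"hemfos" has last vowel 'o'. The one such stem in the data (pedduhos → pedduhosus) adds -us, so the same rule applies.
So hemfos → hemfosus.

hemfosus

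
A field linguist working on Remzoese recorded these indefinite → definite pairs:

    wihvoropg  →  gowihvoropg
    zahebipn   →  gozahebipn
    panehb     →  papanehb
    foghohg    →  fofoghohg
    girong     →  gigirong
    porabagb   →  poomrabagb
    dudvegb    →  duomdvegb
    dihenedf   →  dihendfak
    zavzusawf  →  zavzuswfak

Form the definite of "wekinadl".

"wekinadl" has second-to-last letter 'd'. The one such stem in the data (dihenedf → dihendfak) deletes the last vowel and adds -ak (as does zavzusawf), so the same rule applies.
So wekinadl → wekindlak.

wekindlak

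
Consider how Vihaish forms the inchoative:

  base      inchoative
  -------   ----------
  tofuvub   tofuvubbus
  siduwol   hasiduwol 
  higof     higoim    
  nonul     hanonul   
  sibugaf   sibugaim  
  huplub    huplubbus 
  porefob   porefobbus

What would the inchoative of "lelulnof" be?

lelulnoim

porefob and higof both have last vowel 'o' yet inflect differently (porefobbus, higoim), so the last vowel is not what conditions the rule; the final letter is.
"lelulnof" ends in -f. The stems ending in -f (sibugaf → sibugaim, higof → higoim) drop the final letter and add -im.
The other patterns: stems ending in -b double the final consonant and add -us; stems ending in -l add the prefix ha-.
So lelulnof → lelulnoim.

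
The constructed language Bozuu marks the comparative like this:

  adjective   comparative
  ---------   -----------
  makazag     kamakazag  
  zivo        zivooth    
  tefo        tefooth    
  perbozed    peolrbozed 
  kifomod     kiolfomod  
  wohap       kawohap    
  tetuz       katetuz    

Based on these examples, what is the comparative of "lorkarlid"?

kifomod and zivo both have last vowel 'o' yet inflect differently (kiolfomod, zivooth), so the last vowel is not what conditions the rule; the final letter is.
"lorkarlid" ends in -d. The stems ending in -d (kifomod → kiolfomod, perbozed → peolrbozed) insert -ol- after the first vowel.
So lorkarlid → loolrkarlid.

loolrkarlid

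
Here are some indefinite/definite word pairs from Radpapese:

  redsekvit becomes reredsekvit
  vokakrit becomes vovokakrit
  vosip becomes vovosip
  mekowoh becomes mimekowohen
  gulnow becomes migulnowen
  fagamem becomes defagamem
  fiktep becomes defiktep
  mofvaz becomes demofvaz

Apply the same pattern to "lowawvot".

vosip and fiktep both end in -p yet inflect differently (vovosip, defiktep), so the final letter is not what conditions the rule; the last vowel is.
"lowawvot" has last vowel 'o'. The stems whose last vowel is 'o' (mekowoh → mimekowohen, gulnow → migulnowen) add mi- … -en around the stem.
So lowawvot → milowawvoten.

milowawvoten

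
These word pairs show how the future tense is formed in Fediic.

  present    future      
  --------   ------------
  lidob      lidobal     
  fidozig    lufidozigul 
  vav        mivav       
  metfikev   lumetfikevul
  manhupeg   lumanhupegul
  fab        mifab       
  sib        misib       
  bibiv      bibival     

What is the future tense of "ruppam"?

sib and lidob both end in -b yet inflect differently (misib, lidobal), so the final letter is not what conditions the rule; the number of vowels is.
"ruppam" has 2 vowels. The stems with 2 vowels (lidob → lidobal, bibiv → bibival) add -al.
The other patterns: stems with 1 vowel add the prefix mi-; stems with 3 vowels add lu- … -ul around the stem.
So ruppam → ruppamal.

ruppamal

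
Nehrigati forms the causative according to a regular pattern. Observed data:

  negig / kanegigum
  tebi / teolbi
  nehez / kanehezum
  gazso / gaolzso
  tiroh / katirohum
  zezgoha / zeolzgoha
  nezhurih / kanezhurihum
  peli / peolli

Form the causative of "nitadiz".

kanitadizum

"nitadiz" ends in a consonant. The stems ending in a consonant (negig → kanegigum, nezhurih → kanezhurihum, tiroh → katirohum) add ka- … -um around the stem.
So nitadiz → kanitadizum.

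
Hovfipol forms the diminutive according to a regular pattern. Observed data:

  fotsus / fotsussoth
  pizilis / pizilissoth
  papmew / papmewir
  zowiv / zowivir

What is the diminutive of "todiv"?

todivir

pizilis and zowiv both have last vowel 'i' yet inflect differently (pizilissoth, zowivir), so the last vowel is not what conditions the rule; the final letter is.
"todiv" ends in -v. The one such stem in the data (zowiv → zowivir) adds -ir, so the same rule applies.
The other pattern: stems ending in -s double the final consonant and add -oth.
So todiv → todivir.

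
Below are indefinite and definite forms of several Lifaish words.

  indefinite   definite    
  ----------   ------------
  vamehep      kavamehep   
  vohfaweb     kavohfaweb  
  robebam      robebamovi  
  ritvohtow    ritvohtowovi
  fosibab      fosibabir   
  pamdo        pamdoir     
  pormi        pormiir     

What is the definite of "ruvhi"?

"ruvhi" begins with r-. The stems beginning with r- (robebam → robebamovi, ritvohtow → ritvohtowovi) add -ovi.
The other patterns: stems beginning with v- add the prefix ka-; stems beginning with f- or p- add -ir.
So ruvhi → ruvhiovi.

ruvhiovi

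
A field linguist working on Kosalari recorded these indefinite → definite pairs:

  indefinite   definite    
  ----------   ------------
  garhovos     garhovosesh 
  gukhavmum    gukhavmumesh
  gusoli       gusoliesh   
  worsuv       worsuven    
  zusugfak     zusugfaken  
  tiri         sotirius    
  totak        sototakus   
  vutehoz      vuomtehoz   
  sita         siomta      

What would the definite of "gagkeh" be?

gusoli and tiri both end in -i yet inflect differently (gusoliesh, sotirius), so the final letter is not what conditions the rule; the first letter is.
"gagkeh" begins with g-. The stems beginning with g- (garhovos → garhovosesh, gukhavmum → gukhavmumesh, gusoli → gusoliesh) add -esh.
The other patterns: stems beginning with w- or z- add -en; stems beginning with t- add so- … -us around the stem; stems beginning with s- or v- insert -om- after the first vowel.
So gagkeh → gagkehesh.

gagkehesh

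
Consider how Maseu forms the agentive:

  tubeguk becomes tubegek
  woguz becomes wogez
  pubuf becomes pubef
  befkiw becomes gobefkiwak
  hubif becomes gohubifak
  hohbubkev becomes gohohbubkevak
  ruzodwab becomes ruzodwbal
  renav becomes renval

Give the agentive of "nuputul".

nuputel

pubuf and hubif both end in -f yet inflect differently (pubef, gohubifak), so the final letter is not what conditions the rule; the last vowel is.
"nuputul" has last vowel 'u'. The stems whose last vowel is 'u' (tubeguk → tubegek, woguz → wogez, pubuf → pubef) change the last vowel to 'e'.
So nuputul → nuputel.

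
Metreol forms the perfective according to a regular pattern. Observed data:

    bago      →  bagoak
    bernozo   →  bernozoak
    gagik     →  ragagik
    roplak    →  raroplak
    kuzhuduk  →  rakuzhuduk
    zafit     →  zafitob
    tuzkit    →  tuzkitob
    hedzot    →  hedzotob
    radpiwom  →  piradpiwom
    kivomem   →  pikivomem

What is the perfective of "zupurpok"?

razupurpok

gagik and zafit both have last vowel 'i' yet inflect differently (ragagik, zafitob), so the last vowel is not what conditions the rule; the final letter is.
"zupurpok" ends in -k. The stems ending in -k (gagik → ragagik, roplak → raroplak, kuzhuduk → rakuzhuduk) add the prefix ra-.
The other patterns: stems ending in -o add -ak; stems ending in -t add -ob; stems ending in -m add the prefix pi-.
So zupurpok → razupurpok.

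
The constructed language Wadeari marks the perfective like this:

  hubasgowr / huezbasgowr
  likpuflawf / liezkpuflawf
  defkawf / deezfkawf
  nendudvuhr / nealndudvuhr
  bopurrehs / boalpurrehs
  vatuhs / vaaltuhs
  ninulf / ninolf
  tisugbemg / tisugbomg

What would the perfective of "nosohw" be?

hubasgowr and nendudvuhr both end in -r yet inflect differently (huezbasgowr, nealndudvuhr), so the final letter is not what conditions the rule; the second-to-last letter is.
"nosohw" has second-to-last letter 'h'. The stems whose second-to-last letter is 'h' (nendudvuhr → nealndudvuhr, bopurrehs → boalpurrehs, vatuhs → vaaltuhs) insert -al- after the first vowel.
The other patterns: stems whose second-to-last letter is 'w' insert -ez- after the first vowel; stems whose second-to-last letter is 'l' or 'm' change the last vowel to 'o'.
So nosohw → noalsohw.

noalsohw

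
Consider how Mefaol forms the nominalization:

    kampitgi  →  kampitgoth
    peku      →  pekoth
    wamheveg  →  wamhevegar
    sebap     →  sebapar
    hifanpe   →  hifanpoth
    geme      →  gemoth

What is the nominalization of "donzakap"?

donzakapar

"donzakap" ends in a consonant. The stems ending in a consonant (sebap → sebapar, wamheveg → wamhevegar) add -ar.
So donzakap → donzakapar.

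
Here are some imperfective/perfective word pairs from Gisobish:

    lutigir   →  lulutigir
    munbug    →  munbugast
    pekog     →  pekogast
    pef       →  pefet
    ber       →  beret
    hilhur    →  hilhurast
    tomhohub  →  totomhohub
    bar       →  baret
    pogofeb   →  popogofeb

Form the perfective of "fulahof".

fufulahof

"fulahof" has 3 vowels. The stems with 3 vowels (pogofeb → popogofeb, lutigir → lulutigir, tomhohub → totomhohub) repeat the first consonant+vowel as a prefix.
The other patterns: stems with 1 vowel add -et; stems with 2 vowels add -ast.
So fulahof → fufulahof.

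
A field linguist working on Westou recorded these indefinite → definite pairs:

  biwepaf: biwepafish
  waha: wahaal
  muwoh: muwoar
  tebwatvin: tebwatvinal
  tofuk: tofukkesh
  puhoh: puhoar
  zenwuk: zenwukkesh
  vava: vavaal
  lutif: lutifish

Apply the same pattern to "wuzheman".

wuzhemanal

biwepaf and vava both have last vowel 'a' yet inflect differently (biwepafish, vavaal), so the last vowel is not what conditions the rule; the final letter is.
"wuzheman" ends in -n. The one such stem in the data (tebwatvin → tebwatvinal) adds -al, so the same rule applies.
The other patterns: stems ending in -k double the final consonant and add -esh; stems ending in -f add -ish; stems ending in -h drop the final letter and add -ar.
So wuzheman → wuzhemanal.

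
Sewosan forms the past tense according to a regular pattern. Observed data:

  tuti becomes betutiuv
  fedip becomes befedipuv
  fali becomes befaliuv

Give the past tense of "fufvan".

befufvanuv

Every pair shown (tuti → betutiuv, fedip → befedipuv, fali → befaliuv) follows the same rule: add be- … -uv around the stem.
So fufvan → befufvanuv.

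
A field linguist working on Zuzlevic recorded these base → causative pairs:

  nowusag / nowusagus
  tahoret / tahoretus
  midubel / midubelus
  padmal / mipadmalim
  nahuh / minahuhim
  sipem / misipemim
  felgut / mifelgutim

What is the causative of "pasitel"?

pasitelus

"pasitel" has 3 vowels. The stems with 3 vowels (nowusag → nowusagus, tahoret → tahoretus, midubel → midubelus) add -us.
The other pattern: stems with 2 vowels add mi- … -im around the stem.
So pasitel → pasitelus.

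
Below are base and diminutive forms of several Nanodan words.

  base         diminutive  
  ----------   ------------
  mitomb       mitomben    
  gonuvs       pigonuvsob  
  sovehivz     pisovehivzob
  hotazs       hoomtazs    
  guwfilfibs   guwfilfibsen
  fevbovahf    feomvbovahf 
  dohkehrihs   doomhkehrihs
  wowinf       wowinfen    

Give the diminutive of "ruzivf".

piruzivfob

hotazs and gonuvs both end in -s yet inflect differently (hoomtazs, pigonuvsob), so the final letter is not what conditions the rule; the second-to-last letter is.
"ruzivf" has second-to-last letter 'v'. The stems whose second-to-last letter is 'v' (sovehivz → pisovehivzob, gonuvs → pigonuvsob) add pi- … -ob around the stem.
So ruzivf → piruzivfob.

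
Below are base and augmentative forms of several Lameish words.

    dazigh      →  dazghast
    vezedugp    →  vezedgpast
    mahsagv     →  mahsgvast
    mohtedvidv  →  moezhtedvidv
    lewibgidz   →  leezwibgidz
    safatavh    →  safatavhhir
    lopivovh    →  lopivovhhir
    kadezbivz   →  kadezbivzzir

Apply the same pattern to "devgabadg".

deezvgabadg

mahsagv and mohtedvidv both end in -v yet inflect differently (mahsgvast, moezhtedvidv), so the final letter is not what conditions the rule; the second-to-last letter is.
"devgabadg" has second-to-last letter 'd'. The stems whose second-to-last letter is 'd' (mohtedvidv → moezhtedvidv, lewibgidz → leezwibgidz) insert -ez- after the first vowel.
The other patterns: stems whose second-to-last letter is 'g' delete the last vowel and add -ast; stems whose second-to-last letter is 'v' double the final consonant and add -ir.
So devgabadg → deezvgabadg.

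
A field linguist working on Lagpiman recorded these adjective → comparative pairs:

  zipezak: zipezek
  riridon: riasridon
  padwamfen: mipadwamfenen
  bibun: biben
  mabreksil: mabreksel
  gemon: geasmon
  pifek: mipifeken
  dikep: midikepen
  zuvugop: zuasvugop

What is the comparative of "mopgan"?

riridon and padwamfen both end in -n yet inflect differently (riasridon, mipadwamfenen), so the final letter is not what conditions the rule; the last vowel is.
"mopgan" has last vowel 'a'. The one such stem in the data (zipezak → zipezek) changes the last vowel to 'e' (as do bibun, mabreksil), so the same rule applies.
The other patterns: stems whose last vowel is 'o' insert -as- after the first vowel; stems whose last vowel is 'e' add mi- … -en around the stem.
So mopgan → mopgen.

mopgen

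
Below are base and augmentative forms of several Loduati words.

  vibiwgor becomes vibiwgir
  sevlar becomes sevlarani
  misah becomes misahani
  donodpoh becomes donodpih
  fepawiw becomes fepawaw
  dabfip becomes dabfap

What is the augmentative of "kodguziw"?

kodguzaw

donodpoh and misah both end in -h yet inflect differently (donodpih, misahani), so the final letter is not what conditions the rule; the last vowel is.
"kodguziw" has last vowel 'i'. The stems whose last vowel is 'i' (dabfip → dabfap, fepawiw → fepawaw) change the last vowel to 'a'.
So kodguziw → kodguzaw.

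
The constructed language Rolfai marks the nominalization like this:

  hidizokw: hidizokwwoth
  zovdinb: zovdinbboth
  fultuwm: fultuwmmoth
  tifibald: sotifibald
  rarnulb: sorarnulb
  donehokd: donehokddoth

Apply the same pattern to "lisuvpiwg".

lisuvpiwggoth

tifibald and donehokd both end in -d yet inflect differently (sotifibald, donehokddoth), so the final letter is not what conditions the rule; the second-to-last letter is.
"lisuvpiwg" has second-to-last letter 'w'. The one such stem in the data (fultuwm → fultuwmmoth) doubles the final consonant and adds -oth (as do donehokd, zovdinb), so the same rule applies.
The other pattern: stems whose second-to-last letter is 'l' add the prefix so-.
So lisuvpiwg → lisuvpiwggoth.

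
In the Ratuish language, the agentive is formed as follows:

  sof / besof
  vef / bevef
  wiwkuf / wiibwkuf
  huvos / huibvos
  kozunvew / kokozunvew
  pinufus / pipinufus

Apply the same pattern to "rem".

berem

"rem" has 1 vowel. The stems with 1 vowel (sof → besof, vef → bevef) add the prefix be-.
The other patterns: stems with 2 vowels insert -ib- after the first vowel; stems with 3 vowels repeat the first consonant+vowel as a prefix.
So rem → berem.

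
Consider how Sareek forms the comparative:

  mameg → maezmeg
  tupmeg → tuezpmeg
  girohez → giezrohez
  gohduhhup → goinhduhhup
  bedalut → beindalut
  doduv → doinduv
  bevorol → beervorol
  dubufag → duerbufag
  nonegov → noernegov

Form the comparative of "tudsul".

"tudsul" has last vowel 'u'. The stems whose last vowel is 'u' (gohduhhup → goinhduhhup, bedalut → beindalut, doduv → doinduv) insert -in- after the first vowel.
The other patterns: stems whose last vowel is 'e' insert -ez- after the first vowel; stems whose last vowel is 'a' or 'o' insert -er- after the first vowel.
So tudsul → tuindsul.

tuindsul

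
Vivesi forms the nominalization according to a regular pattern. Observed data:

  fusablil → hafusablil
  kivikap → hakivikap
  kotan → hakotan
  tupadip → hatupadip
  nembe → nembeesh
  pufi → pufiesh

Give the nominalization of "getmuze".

getmuzeesh

pufi and fusablil both have last vowel 'i' yet inflect differently (pufiesh, hafusablil), so the last vowel is not what conditions the rule; whether the stem ends in a vowel or a consonant is.
"getmuze" ends in a vowel. The stems ending in a vowel (pufi → pufiesh, nembe → nembeesh) add -esh.
The other pattern: stems ending in a consonant add the prefix ha-.
So getmuze → getmuzeesh.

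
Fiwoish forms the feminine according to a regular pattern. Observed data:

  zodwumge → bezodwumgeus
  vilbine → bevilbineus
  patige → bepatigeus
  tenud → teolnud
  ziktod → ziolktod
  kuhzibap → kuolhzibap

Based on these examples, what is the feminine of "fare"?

"fare" ends in -e. The stems ending in -e (zodwumge → bezodwumgeus, vilbine → bevilbineus, patige → bepatigeus) add be- … -us around the stem.
So fare → befareus.

befareus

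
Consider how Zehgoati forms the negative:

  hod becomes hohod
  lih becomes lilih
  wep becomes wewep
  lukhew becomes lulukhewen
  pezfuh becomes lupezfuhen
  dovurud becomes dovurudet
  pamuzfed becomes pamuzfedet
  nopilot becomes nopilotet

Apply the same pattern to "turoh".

"turoh" has 2 vowels. The stems with 2 vowels (lukhew → lulukhewen, pezfuh → lupezfuhen) add lu- … -en around the stem.
The other patterns: stems with 1 vowel repeat the first consonant+vowel as a prefix; stems with 3 vowels add -et.
So turoh → luturohen.

luturohen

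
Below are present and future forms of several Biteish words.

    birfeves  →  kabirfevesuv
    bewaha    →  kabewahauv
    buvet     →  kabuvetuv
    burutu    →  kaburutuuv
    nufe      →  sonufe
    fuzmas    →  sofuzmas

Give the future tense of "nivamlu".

sonivamlu

birfeves and fuzmas both end in -s yet inflect differently (kabirfevesuv, sofuzmas), so the final letter is not what conditions the rule; the first letter is.
"nivamlu" begins with n-. The one such stem in the data (nufe → sonufe) adds the prefix so-, so the same rule applies.
So nivamlu → sonivamlu.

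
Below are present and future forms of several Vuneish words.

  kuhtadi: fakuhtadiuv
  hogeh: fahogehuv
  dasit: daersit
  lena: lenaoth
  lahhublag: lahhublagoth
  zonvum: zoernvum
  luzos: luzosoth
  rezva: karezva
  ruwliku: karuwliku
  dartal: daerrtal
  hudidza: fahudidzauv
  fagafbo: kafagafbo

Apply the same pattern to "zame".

zaerme

rezva and lena both end in -a yet inflect differently (karezva, lenaoth), so the final letter is not what conditions the rule; the first letter is.
"zame" begins with z-. The one such stem in the data (zonvum → zoernvum) inserts -er- after the first vowel (as do dartal, dasit), so the same rule applies.
So zame → zaerme.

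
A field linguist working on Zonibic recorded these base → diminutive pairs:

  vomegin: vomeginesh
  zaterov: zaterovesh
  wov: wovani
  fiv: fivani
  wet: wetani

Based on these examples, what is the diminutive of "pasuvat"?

pasuvatesh

"pasuvat" has 3 vowels. The stems with 3 vowels (vomegin → vomeginesh, zaterov → zaterovesh) add -esh.
The other pattern: stems with 1 vowel add -ani.
So pasuvat → pasuvatesh.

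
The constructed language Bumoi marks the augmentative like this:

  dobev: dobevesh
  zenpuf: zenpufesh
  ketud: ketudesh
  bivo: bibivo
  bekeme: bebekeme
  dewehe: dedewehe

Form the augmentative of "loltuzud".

loltuzudesh

dobev and bekeme both have last vowel 'e' yet inflect differently (dobevesh, bebekeme), so the last vowel is not what conditions the rule; whether the stem ends in a vowel or a consonant is.
"loltuzud" ends in a consonant. The stems ending in a consonant (dobev → dobevesh, zenpuf → zenpufesh, ketud → ketudesh) add -esh.
The other pattern: stems ending in a vowel repeat the first consonant+vowel as a prefix.
So loltuzud → loltuzudesh.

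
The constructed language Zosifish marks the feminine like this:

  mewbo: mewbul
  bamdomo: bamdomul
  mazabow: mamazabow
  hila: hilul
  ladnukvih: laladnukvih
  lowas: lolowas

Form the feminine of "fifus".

fififus

mewbo and mazabow both have last vowel 'o' yet inflect differently (mewbul, mamazabow), so the last vowel is not what conditions the rule; whether the stem ends in a vowel or a consonant is.
"fifus" ends in a consonant. The stems ending in a consonant (ladnukvih → laladnukvih, mazabow → mamazabow, lowas → lolowas) repeat the first consonant+vowel as a prefix.
So fifus → fififus.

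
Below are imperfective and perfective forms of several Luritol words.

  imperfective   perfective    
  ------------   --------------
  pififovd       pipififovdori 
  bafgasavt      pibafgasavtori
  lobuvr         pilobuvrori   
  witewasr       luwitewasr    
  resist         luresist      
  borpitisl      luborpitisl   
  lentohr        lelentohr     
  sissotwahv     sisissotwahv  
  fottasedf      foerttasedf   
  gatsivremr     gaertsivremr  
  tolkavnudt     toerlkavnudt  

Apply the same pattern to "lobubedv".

lobuvr and witewasr both end in -r yet inflect differently (pilobuvrori, luwitewasr), so the final letter is not what conditions the rule; the second-to-last letter is.
"lobubedv" has second-to-last letter 'd'. The stems whose second-to-last letter is 'd' (fottasedf → foerttasedf, tolkavnudt → toerlkavnudt) insert -er- after the first vowel.
The other patterns: stems whose second-to-last letter is 'v' add pi- … -ori around the stem; stems whose second-to-last letter is 's' add the prefix lu-; stems whose second-to-last letter is 'h' repeat the first consonant+vowel as a prefix.
So lobubedv → loerbubedv.

loerbubedv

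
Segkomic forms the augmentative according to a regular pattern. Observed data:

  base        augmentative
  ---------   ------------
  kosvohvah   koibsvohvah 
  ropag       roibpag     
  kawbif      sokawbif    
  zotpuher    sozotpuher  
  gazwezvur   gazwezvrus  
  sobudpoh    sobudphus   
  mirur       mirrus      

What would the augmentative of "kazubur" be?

kazubrus

zotpuher and gazwezvur both end in -r yet inflect differently (sozotpuher, gazwezvrus), so the final letter is not what conditions the rule; the last vowel is.
"kazubur" has last vowel 'u'. The stems whose last vowel is 'u' (gazwezvur → gazwezvrus, mirur → mirrus) delete the last vowel and add -us.
The other patterns: stems whose last vowel is 'a' insert -ib- after the first vowel; stems whose last vowel is 'e' or 'i' add the prefix so-.
So kazubur → kazubrus.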